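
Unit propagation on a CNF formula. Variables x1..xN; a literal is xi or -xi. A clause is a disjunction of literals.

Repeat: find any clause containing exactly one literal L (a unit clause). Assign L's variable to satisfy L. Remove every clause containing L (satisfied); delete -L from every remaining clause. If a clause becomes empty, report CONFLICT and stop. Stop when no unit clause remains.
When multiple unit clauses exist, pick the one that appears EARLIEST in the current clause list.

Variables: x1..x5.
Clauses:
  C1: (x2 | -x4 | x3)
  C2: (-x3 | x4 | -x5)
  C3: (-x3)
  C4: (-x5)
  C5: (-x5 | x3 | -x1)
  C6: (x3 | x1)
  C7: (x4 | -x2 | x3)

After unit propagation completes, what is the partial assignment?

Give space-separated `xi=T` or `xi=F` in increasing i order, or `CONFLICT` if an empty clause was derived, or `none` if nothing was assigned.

unit clause [-3] forces x3=F; simplify:
  drop 3 from [2, -4, 3] -> [2, -4]
  drop 3 from [-5, 3, -1] -> [-5, -1]
  drop 3 from [3, 1] -> [1]
  drop 3 from [4, -2, 3] -> [4, -2]
  satisfied 2 clause(s); 5 remain; assigned so far: [3]
unit clause [-5] forces x5=F; simplify:
  satisfied 2 clause(s); 3 remain; assigned so far: [3, 5]
unit clause [1] forces x1=T; simplify:
  satisfied 1 clause(s); 2 remain; assigned so far: [1, 3, 5]

Answer: x1=T x3=F x5=F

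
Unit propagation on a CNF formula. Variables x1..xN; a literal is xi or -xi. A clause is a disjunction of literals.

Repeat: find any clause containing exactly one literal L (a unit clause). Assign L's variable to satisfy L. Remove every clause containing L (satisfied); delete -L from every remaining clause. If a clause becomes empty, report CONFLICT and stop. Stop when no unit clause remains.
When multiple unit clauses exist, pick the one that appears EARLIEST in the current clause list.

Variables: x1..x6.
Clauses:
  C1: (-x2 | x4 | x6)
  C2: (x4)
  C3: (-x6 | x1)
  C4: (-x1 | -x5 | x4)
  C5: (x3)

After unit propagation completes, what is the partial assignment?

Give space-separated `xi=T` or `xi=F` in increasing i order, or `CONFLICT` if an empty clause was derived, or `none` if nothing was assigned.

unit clause [4] forces x4=T; simplify:
  satisfied 3 clause(s); 2 remain; assigned so far: [4]
unit clause [3] forces x3=T; simplify:
  satisfied 1 clause(s); 1 remain; assigned so far: [3, 4]

Answer: x3=T x4=T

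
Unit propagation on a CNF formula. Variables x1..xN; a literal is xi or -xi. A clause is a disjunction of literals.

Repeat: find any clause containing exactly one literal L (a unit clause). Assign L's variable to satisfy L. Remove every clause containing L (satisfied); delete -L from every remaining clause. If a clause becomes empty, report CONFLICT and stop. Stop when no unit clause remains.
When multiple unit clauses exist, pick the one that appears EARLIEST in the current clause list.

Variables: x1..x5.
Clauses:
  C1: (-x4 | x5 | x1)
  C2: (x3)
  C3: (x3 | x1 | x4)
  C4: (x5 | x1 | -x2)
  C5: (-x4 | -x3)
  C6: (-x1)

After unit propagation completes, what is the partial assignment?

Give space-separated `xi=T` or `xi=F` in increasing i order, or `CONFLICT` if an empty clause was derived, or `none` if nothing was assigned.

unit clause [3] forces x3=T; simplify:
  drop -3 from [-4, -3] -> [-4]
  satisfied 2 clause(s); 4 remain; assigned so far: [3]
unit clause [-4] forces x4=F; simplify:
  satisfied 2 clause(s); 2 remain; assigned so far: [3, 4]
unit clause [-1] forces x1=F; simplify:
  drop 1 from [5, 1, -2] -> [5, -2]
  satisfied 1 clause(s); 1 remain; assigned so far: [1, 3, 4]

Answer: x1=F x3=T x4=F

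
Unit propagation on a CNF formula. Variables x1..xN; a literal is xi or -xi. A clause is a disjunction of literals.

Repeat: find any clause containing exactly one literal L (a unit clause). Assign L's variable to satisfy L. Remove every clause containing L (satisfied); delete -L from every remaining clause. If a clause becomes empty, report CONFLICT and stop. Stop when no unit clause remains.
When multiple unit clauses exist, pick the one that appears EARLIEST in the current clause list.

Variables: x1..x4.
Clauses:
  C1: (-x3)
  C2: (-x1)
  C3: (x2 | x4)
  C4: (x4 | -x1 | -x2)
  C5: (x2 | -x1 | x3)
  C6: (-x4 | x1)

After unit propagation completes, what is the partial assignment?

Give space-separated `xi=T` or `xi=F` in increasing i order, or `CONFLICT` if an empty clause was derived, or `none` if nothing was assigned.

Answer: x1=F x2=T x3=F x4=F

Derivation:
unit clause [-3] forces x3=F; simplify:
  drop 3 from [2, -1, 3] -> [2, -1]
  satisfied 1 clause(s); 5 remain; assigned so far: [3]
unit clause [-1] forces x1=F; simplify:
  drop 1 from [-4, 1] -> [-4]
  satisfied 3 clause(s); 2 remain; assigned so far: [1, 3]
unit clause [-4] forces x4=F; simplify:
  drop 4 from [2, 4] -> [2]
  satisfied 1 clause(s); 1 remain; assigned so far: [1, 3, 4]
unit clause [2] forces x2=T; simplify:
  satisfied 1 clause(s); 0 remain; assigned so far: [1, 2, 3, 4]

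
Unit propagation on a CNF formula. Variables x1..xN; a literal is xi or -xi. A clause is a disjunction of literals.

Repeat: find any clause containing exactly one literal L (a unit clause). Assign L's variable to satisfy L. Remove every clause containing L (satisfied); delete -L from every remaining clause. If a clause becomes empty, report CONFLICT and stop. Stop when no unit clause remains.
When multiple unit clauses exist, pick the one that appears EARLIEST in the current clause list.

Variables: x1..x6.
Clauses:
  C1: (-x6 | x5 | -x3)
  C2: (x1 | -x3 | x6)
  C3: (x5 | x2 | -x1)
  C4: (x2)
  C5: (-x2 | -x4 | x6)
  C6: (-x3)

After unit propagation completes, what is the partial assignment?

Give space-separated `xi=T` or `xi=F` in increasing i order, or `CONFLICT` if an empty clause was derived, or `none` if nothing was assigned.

unit clause [2] forces x2=T; simplify:
  drop -2 from [-2, -4, 6] -> [-4, 6]
  satisfied 2 clause(s); 4 remain; assigned so far: [2]
unit clause [-3] forces x3=F; simplify:
  satisfied 3 clause(s); 1 remain; assigned so far: [2, 3]

Answer: x2=T x3=F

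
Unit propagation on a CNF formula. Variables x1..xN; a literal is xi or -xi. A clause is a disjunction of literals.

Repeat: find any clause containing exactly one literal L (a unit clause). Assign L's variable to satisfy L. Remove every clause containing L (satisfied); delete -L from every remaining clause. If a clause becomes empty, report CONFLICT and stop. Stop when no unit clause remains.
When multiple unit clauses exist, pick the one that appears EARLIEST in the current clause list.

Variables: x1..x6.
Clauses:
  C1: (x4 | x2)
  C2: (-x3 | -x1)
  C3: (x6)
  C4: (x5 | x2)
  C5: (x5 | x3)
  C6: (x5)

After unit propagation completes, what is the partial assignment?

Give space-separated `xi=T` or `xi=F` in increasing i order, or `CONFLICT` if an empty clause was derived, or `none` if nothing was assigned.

unit clause [6] forces x6=T; simplify:
  satisfied 1 clause(s); 5 remain; assigned so far: [6]
unit clause [5] forces x5=T; simplify:
  satisfied 3 clause(s); 2 remain; assigned so far: [5, 6]

Answer: x5=T x6=T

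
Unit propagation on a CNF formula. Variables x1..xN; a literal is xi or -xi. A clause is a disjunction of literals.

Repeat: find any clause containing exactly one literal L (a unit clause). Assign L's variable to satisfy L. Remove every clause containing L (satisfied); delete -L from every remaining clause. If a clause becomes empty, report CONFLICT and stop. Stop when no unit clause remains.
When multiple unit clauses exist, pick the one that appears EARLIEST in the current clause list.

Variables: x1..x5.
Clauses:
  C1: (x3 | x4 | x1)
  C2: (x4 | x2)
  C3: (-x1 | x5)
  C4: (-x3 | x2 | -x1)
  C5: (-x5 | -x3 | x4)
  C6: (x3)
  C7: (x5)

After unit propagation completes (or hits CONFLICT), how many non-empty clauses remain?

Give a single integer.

Answer: 1

Derivation:
unit clause [3] forces x3=T; simplify:
  drop -3 from [-3, 2, -1] -> [2, -1]
  drop -3 from [-5, -3, 4] -> [-5, 4]
  satisfied 2 clause(s); 5 remain; assigned so far: [3]
unit clause [5] forces x5=T; simplify:
  drop -5 from [-5, 4] -> [4]
  satisfied 2 clause(s); 3 remain; assigned so far: [3, 5]
unit clause [4] forces x4=T; simplify:
  satisfied 2 clause(s); 1 remain; assigned so far: [3, 4, 5]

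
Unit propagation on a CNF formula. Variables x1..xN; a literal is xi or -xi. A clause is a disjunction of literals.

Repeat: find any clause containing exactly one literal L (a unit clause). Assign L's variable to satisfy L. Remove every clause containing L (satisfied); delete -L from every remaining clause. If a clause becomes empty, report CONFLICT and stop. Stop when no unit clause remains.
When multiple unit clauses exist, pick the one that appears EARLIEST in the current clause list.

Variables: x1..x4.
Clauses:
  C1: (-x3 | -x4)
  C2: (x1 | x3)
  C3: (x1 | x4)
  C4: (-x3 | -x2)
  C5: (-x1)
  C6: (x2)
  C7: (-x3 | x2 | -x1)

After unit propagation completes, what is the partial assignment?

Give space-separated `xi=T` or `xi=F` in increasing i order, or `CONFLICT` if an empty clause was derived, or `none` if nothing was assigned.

Answer: CONFLICT

Derivation:
unit clause [-1] forces x1=F; simplify:
  drop 1 from [1, 3] -> [3]
  drop 1 from [1, 4] -> [4]
  satisfied 2 clause(s); 5 remain; assigned so far: [1]
unit clause [3] forces x3=T; simplify:
  drop -3 from [-3, -4] -> [-4]
  drop -3 from [-3, -2] -> [-2]
  satisfied 1 clause(s); 4 remain; assigned so far: [1, 3]
unit clause [-4] forces x4=F; simplify:
  drop 4 from [4] -> [] (empty!)
  satisfied 1 clause(s); 3 remain; assigned so far: [1, 3, 4]
CONFLICT (empty clause)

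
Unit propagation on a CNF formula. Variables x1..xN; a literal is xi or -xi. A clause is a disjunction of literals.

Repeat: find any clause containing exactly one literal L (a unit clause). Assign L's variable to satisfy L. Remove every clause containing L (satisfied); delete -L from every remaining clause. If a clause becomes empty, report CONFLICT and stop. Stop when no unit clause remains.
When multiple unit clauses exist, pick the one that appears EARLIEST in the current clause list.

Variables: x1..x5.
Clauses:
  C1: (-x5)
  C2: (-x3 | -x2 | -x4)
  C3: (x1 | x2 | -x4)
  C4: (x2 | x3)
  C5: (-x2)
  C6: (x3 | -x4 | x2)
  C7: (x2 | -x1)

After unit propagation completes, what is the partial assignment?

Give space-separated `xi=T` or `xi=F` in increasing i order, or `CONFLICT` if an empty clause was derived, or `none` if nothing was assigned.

Answer: x1=F x2=F x3=T x4=F x5=F

Derivation:
unit clause [-5] forces x5=F; simplify:
  satisfied 1 clause(s); 6 remain; assigned so far: [5]
unit clause [-2] forces x2=F; simplify:
  drop 2 from [1, 2, -4] -> [1, -4]
  drop 2 from [2, 3] -> [3]
  drop 2 from [3, -4, 2] -> [3, -4]
  drop 2 from [2, -1] -> [-1]
  satisfied 2 clause(s); 4 remain; assigned so far: [2, 5]
unit clause [3] forces x3=T; simplify:
  satisfied 2 clause(s); 2 remain; assigned so far: [2, 3, 5]
unit clause [-1] forces x1=F; simplify:
  drop 1 from [1, -4] -> [-4]
  satisfied 1 clause(s); 1 remain; assigned so far: [1, 2, 3, 5]
unit clause [-4] forces x4=F; simplify:
  satisfied 1 clause(s); 0 remain; assigned so far: [1, 2, 3, 4, 5]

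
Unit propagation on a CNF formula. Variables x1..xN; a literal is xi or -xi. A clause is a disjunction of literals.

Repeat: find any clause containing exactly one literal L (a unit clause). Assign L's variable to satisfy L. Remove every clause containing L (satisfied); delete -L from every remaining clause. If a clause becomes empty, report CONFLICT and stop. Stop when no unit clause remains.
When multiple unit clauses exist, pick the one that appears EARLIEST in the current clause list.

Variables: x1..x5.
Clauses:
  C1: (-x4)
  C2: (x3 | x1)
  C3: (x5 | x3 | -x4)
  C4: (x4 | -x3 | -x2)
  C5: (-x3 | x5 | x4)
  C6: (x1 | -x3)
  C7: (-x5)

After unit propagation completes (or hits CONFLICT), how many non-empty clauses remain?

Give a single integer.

unit clause [-4] forces x4=F; simplify:
  drop 4 from [4, -3, -2] -> [-3, -2]
  drop 4 from [-3, 5, 4] -> [-3, 5]
  satisfied 2 clause(s); 5 remain; assigned so far: [4]
unit clause [-5] forces x5=F; simplify:
  drop 5 from [-3, 5] -> [-3]
  satisfied 1 clause(s); 4 remain; assigned so far: [4, 5]
unit clause [-3] forces x3=F; simplify:
  drop 3 from [3, 1] -> [1]
  satisfied 3 clause(s); 1 remain; assigned so far: [3, 4, 5]
unit clause [1] forces x1=T; simplify:
  satisfied 1 clause(s); 0 remain; assigned so far: [1, 3, 4, 5]

Answer: 0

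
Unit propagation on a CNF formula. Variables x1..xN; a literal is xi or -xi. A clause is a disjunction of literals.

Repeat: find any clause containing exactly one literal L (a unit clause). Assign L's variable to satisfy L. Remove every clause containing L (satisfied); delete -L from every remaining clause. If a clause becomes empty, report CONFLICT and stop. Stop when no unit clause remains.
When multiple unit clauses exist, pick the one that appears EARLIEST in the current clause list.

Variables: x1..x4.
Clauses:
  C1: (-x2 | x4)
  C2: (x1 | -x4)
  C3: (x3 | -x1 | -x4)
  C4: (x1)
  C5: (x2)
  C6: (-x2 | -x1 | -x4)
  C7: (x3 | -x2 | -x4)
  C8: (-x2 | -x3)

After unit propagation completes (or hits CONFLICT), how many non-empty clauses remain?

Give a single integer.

unit clause [1] forces x1=T; simplify:
  drop -1 from [3, -1, -4] -> [3, -4]
  drop -1 from [-2, -1, -4] -> [-2, -4]
  satisfied 2 clause(s); 6 remain; assigned so far: [1]
unit clause [2] forces x2=T; simplify:
  drop -2 from [-2, 4] -> [4]
  drop -2 from [-2, -4] -> [-4]
  drop -2 from [3, -2, -4] -> [3, -4]
  drop -2 from [-2, -3] -> [-3]
  satisfied 1 clause(s); 5 remain; assigned so far: [1, 2]
unit clause [4] forces x4=T; simplify:
  drop -4 from [3, -4] -> [3]
  drop -4 from [-4] -> [] (empty!)
  drop -4 from [3, -4] -> [3]
  satisfied 1 clause(s); 4 remain; assigned so far: [1, 2, 4]
CONFLICT (empty clause)

Answer: 3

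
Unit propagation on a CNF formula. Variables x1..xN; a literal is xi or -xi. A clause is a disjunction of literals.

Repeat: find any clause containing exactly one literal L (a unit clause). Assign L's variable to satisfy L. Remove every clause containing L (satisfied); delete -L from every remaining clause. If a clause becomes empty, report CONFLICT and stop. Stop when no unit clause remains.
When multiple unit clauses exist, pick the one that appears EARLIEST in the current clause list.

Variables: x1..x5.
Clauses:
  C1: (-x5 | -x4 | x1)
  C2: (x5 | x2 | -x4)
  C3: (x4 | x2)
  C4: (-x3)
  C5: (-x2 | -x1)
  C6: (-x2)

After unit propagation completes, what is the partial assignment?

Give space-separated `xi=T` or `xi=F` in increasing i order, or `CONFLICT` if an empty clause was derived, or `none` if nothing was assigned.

Answer: x1=T x2=F x3=F x4=T x5=T

Derivation:
unit clause [-3] forces x3=F; simplify:
  satisfied 1 clause(s); 5 remain; assigned so far: [3]
unit clause [-2] forces x2=F; simplify:
  drop 2 from [5, 2, -4] -> [5, -4]
  drop 2 from [4, 2] -> [4]
  satisfied 2 clause(s); 3 remain; assigned so far: [2, 3]
unit clause [4] forces x4=T; simplify:
  drop -4 from [-5, -4, 1] -> [-5, 1]
  drop -4 from [5, -4] -> [5]
  satisfied 1 clause(s); 2 remain; assigned so far: [2, 3, 4]
unit clause [5] forces x5=T; simplify:
  drop -5 from [-5, 1] -> [1]
  satisfied 1 clause(s); 1 remain; assigned so far: [2, 3, 4, 5]
unit clause [1] forces x1=T; simplify:
  satisfied 1 clause(s); 0 remain; assigned so far: [1, 2, 3, 4, 5]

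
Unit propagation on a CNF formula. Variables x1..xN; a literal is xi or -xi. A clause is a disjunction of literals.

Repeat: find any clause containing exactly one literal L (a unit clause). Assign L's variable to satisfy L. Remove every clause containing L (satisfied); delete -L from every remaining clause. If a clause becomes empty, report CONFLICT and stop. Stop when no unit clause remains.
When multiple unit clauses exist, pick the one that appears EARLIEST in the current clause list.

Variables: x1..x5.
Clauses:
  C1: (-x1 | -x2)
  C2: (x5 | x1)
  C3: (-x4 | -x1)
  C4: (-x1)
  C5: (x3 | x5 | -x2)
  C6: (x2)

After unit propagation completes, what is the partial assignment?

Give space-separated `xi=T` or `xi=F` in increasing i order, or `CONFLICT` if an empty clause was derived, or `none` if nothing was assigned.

Answer: x1=F x2=T x5=T

Derivation:
unit clause [-1] forces x1=F; simplify:
  drop 1 from [5, 1] -> [5]
  satisfied 3 clause(s); 3 remain; assigned so far: [1]
unit clause [5] forces x5=T; simplify:
  satisfied 2 clause(s); 1 remain; assigned so far: [1, 5]
unit clause [2] forces x2=T; simplify:
  satisfied 1 clause(s); 0 remain; assigned so far: [1, 2, 5]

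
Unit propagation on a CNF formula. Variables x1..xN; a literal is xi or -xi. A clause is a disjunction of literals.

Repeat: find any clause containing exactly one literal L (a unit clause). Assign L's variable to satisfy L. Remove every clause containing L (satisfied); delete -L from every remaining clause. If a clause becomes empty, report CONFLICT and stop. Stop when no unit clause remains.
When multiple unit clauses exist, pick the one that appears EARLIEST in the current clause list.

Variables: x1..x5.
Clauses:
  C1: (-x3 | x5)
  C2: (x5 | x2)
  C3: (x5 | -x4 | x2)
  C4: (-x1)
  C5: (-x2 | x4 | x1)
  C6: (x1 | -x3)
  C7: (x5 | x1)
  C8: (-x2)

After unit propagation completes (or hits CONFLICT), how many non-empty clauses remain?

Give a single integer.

Answer: 0

Derivation:
unit clause [-1] forces x1=F; simplify:
  drop 1 from [-2, 4, 1] -> [-2, 4]
  drop 1 from [1, -3] -> [-3]
  drop 1 from [5, 1] -> [5]
  satisfied 1 clause(s); 7 remain; assigned so far: [1]
unit clause [-3] forces x3=F; simplify:
  satisfied 2 clause(s); 5 remain; assigned so far: [1, 3]
unit clause [5] forces x5=T; simplify:
  satisfied 3 clause(s); 2 remain; assigned so far: [1, 3, 5]
unit clause [-2] forces x2=F; simplify:
  satisfied 2 clause(s); 0 remain; assigned so far: [1, 2, 3, 5]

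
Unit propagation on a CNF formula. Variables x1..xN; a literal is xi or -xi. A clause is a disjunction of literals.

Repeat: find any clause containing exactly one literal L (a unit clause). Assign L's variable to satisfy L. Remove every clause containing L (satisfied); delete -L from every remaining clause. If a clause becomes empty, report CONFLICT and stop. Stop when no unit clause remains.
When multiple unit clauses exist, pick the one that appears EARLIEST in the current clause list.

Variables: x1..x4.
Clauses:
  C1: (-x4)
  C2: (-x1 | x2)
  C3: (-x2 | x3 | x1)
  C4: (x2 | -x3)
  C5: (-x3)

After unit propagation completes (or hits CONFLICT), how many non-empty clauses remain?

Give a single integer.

unit clause [-4] forces x4=F; simplify:
  satisfied 1 clause(s); 4 remain; assigned so far: [4]
unit clause [-3] forces x3=F; simplify:
  drop 3 from [-2, 3, 1] -> [-2, 1]
  satisfied 2 clause(s); 2 remain; assigned so far: [3, 4]

Answer: 2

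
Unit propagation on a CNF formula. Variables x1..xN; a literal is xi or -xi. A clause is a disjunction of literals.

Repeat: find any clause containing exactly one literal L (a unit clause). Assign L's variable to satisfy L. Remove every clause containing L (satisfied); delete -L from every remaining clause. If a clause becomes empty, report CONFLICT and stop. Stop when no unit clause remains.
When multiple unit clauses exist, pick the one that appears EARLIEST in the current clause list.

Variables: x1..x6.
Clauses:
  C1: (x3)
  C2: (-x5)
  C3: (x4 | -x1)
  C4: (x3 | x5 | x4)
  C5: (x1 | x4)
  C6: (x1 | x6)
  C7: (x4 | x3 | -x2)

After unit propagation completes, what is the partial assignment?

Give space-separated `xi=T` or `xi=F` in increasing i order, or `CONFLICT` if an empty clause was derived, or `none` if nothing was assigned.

unit clause [3] forces x3=T; simplify:
  satisfied 3 clause(s); 4 remain; assigned so far: [3]
unit clause [-5] forces x5=F; simplify:
  satisfied 1 clause(s); 3 remain; assigned so far: [3, 5]

Answer: x3=T x5=F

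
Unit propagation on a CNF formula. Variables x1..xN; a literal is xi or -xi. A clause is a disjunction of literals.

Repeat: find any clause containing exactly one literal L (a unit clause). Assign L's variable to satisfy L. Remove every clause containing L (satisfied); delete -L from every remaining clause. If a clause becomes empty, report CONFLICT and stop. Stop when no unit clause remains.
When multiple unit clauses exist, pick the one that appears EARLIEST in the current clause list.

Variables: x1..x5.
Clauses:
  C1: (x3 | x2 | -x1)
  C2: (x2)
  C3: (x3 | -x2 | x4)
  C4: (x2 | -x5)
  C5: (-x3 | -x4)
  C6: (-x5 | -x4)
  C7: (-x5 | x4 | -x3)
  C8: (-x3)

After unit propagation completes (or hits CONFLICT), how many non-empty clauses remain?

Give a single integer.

Answer: 0

Derivation:
unit clause [2] forces x2=T; simplify:
  drop -2 from [3, -2, 4] -> [3, 4]
  satisfied 3 clause(s); 5 remain; assigned so far: [2]
unit clause [-3] forces x3=F; simplify:
  drop 3 from [3, 4] -> [4]
  satisfied 3 clause(s); 2 remain; assigned so far: [2, 3]
unit clause [4] forces x4=T; simplify:
  drop -4 from [-5, -4] -> [-5]
  satisfied 1 clause(s); 1 remain; assigned so far: [2, 3, 4]
unit clause [-5] forces x5=F; simplify:
  satisfied 1 clause(s); 0 remain; assigned so far: [2, 3, 4, 5]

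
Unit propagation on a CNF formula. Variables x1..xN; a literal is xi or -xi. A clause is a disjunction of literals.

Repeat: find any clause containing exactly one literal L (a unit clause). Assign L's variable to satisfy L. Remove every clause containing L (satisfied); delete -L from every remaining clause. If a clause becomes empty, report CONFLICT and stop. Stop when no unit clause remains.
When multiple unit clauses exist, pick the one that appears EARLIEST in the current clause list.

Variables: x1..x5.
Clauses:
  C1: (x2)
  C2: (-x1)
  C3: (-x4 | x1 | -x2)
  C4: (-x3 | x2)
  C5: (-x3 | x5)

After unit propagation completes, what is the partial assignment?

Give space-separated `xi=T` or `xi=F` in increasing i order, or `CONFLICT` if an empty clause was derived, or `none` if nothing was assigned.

Answer: x1=F x2=T x4=F

Derivation:
unit clause [2] forces x2=T; simplify:
  drop -2 from [-4, 1, -2] -> [-4, 1]
  satisfied 2 clause(s); 3 remain; assigned so far: [2]
unit clause [-1] forces x1=F; simplify:
  drop 1 from [-4, 1] -> [-4]
  satisfied 1 clause(s); 2 remain; assigned so far: [1, 2]
unit clause [-4] forces x4=F; simplify:
  satisfied 1 clause(s); 1 remain; assigned so far: [1, 2, 4]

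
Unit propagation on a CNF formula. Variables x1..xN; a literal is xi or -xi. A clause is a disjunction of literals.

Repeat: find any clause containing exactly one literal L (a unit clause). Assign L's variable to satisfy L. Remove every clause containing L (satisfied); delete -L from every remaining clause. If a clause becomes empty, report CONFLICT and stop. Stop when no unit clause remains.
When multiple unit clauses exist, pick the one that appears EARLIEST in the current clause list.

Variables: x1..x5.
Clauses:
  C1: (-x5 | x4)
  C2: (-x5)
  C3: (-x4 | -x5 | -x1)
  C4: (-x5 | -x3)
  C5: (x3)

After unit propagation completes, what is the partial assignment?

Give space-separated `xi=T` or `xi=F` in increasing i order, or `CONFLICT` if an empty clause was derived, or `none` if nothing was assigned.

unit clause [-5] forces x5=F; simplify:
  satisfied 4 clause(s); 1 remain; assigned so far: [5]
unit clause [3] forces x3=T; simplify:
  satisfied 1 clause(s); 0 remain; assigned so far: [3, 5]

Answer: x3=T x5=F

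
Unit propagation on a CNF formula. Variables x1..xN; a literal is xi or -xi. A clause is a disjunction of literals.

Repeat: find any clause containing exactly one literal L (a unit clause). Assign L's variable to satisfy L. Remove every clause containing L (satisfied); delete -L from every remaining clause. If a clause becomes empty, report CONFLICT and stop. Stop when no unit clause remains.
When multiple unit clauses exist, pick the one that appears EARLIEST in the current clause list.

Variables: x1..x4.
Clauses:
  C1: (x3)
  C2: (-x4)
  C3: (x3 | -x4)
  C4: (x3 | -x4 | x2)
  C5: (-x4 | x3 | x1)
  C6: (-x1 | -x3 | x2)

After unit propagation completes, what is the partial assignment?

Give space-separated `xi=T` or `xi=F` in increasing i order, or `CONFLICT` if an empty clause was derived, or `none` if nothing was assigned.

unit clause [3] forces x3=T; simplify:
  drop -3 from [-1, -3, 2] -> [-1, 2]
  satisfied 4 clause(s); 2 remain; assigned so far: [3]
unit clause [-4] forces x4=F; simplify:
  satisfied 1 clause(s); 1 remain; assigned so far: [3, 4]

Answer: x3=T x4=F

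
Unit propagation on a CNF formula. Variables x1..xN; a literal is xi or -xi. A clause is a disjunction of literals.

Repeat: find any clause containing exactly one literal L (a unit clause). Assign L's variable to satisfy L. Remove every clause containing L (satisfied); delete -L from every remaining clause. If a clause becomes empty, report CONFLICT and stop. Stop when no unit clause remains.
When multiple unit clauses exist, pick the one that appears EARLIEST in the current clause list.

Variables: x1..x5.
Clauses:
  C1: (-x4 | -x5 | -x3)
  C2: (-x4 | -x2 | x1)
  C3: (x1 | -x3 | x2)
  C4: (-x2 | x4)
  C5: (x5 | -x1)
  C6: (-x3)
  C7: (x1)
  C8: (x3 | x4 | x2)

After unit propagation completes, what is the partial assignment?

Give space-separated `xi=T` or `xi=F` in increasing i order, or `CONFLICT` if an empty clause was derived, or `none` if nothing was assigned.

Answer: x1=T x3=F x5=T

Derivation:
unit clause [-3] forces x3=F; simplify:
  drop 3 from [3, 4, 2] -> [4, 2]
  satisfied 3 clause(s); 5 remain; assigned so far: [3]
unit clause [1] forces x1=T; simplify:
  drop -1 from [5, -1] -> [5]
  satisfied 2 clause(s); 3 remain; assigned so far: [1, 3]
unit clause [5] forces x5=T; simplify:
  satisfied 1 clause(s); 2 remain; assigned so far: [1, 3, 5]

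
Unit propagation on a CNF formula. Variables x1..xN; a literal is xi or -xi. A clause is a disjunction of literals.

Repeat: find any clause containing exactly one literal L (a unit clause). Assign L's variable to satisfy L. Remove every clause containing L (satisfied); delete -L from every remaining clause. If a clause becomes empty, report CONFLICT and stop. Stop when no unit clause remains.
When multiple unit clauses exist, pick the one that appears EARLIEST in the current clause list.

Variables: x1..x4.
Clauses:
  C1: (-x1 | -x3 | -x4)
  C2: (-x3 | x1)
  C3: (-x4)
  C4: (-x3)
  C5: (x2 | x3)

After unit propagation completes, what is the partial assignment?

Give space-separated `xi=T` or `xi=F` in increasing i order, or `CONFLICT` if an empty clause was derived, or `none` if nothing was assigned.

Answer: x2=T x3=F x4=F

Derivation:
unit clause [-4] forces x4=F; simplify:
  satisfied 2 clause(s); 3 remain; assigned so far: [4]
unit clause [-3] forces x3=F; simplify:
  drop 3 from [2, 3] -> [2]
  satisfied 2 clause(s); 1 remain; assigned so far: [3, 4]
unit clause [2] forces x2=T; simplify:
  satisfied 1 clause(s); 0 remain; assigned so far: [2, 3, 4]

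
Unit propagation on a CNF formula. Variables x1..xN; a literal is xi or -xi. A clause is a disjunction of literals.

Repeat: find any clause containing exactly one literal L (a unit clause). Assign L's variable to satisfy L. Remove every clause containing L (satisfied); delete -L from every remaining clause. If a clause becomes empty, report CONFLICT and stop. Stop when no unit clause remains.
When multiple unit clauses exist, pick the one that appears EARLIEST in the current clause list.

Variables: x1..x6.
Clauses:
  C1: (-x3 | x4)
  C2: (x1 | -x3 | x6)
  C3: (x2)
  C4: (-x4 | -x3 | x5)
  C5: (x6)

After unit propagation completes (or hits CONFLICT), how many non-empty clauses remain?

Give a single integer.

unit clause [2] forces x2=T; simplify:
  satisfied 1 clause(s); 4 remain; assigned so far: [2]
unit clause [6] forces x6=T; simplify:
  satisfied 2 clause(s); 2 remain; assigned so far: [2, 6]

Answer: 2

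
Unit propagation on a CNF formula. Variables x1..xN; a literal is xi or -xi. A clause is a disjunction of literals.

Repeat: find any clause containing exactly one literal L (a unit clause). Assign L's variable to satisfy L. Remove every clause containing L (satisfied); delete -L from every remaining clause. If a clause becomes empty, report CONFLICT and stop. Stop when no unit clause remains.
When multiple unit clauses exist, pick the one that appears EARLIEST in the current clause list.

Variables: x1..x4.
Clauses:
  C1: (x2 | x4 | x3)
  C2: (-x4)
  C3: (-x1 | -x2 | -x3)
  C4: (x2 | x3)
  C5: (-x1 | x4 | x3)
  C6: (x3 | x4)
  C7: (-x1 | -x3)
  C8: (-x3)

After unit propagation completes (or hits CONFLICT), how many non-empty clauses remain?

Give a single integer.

Answer: 2

Derivation:
unit clause [-4] forces x4=F; simplify:
  drop 4 from [2, 4, 3] -> [2, 3]
  drop 4 from [-1, 4, 3] -> [-1, 3]
  drop 4 from [3, 4] -> [3]
  satisfied 1 clause(s); 7 remain; assigned so far: [4]
unit clause [3] forces x3=T; simplify:
  drop -3 from [-1, -2, -3] -> [-1, -2]
  drop -3 from [-1, -3] -> [-1]
  drop -3 from [-3] -> [] (empty!)
  satisfied 4 clause(s); 3 remain; assigned so far: [3, 4]
CONFLICT (empty clause)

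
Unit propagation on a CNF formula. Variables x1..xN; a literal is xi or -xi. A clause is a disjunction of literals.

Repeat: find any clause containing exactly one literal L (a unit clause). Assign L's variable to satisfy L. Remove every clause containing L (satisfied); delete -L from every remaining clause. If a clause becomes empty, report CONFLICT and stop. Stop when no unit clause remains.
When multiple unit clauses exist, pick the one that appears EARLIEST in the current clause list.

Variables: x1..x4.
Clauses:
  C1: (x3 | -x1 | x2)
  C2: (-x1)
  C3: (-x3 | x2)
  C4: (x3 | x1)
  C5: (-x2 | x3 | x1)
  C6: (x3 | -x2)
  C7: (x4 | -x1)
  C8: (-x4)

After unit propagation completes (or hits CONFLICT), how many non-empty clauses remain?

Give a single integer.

unit clause [-1] forces x1=F; simplify:
  drop 1 from [3, 1] -> [3]
  drop 1 from [-2, 3, 1] -> [-2, 3]
  satisfied 3 clause(s); 5 remain; assigned so far: [1]
unit clause [3] forces x3=T; simplify:
  drop -3 from [-3, 2] -> [2]
  satisfied 3 clause(s); 2 remain; assigned so far: [1, 3]
unit clause [2] forces x2=T; simplify:
  satisfied 1 clause(s); 1 remain; assigned so far: [1, 2, 3]
unit clause [-4] forces x4=F; simplify:
  satisfied 1 clause(s); 0 remain; assigned so far: [1, 2, 3, 4]

Answer: 0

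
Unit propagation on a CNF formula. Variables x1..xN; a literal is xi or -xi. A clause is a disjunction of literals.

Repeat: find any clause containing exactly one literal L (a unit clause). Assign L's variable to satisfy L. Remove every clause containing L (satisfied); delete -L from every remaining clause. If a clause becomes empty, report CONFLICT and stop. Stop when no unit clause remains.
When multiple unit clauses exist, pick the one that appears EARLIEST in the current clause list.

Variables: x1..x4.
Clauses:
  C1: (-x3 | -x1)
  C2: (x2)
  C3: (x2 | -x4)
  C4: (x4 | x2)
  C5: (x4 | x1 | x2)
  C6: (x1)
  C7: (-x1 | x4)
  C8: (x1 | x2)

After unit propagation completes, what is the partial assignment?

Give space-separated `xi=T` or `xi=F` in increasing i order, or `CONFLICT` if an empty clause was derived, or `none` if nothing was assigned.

unit clause [2] forces x2=T; simplify:
  satisfied 5 clause(s); 3 remain; assigned so far: [2]
unit clause [1] forces x1=T; simplify:
  drop -1 from [-3, -1] -> [-3]
  drop -1 from [-1, 4] -> [4]
  satisfied 1 clause(s); 2 remain; assigned so far: [1, 2]
unit clause [-3] forces x3=F; simplify:
  satisfied 1 clause(s); 1 remain; assigned so far: [1, 2, 3]
unit clause [4] forces x4=T; simplify:
  satisfied 1 clause(s); 0 remain; assigned so far: [1, 2, 3, 4]

Answer: x1=T x2=T x3=F x4=T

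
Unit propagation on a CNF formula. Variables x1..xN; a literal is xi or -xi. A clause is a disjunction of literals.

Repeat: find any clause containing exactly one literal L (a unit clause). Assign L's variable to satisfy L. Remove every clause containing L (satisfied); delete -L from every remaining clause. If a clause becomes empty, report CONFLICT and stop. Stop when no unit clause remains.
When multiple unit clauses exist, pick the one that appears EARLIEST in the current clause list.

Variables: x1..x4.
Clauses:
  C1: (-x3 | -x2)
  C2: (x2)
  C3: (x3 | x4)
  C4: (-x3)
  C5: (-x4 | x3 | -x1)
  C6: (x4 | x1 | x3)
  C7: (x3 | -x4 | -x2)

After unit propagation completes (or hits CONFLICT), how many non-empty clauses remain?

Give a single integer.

Answer: 1

Derivation:
unit clause [2] forces x2=T; simplify:
  drop -2 from [-3, -2] -> [-3]
  drop -2 from [3, -4, -2] -> [3, -4]
  satisfied 1 clause(s); 6 remain; assigned so far: [2]
unit clause [-3] forces x3=F; simplify:
  drop 3 from [3, 4] -> [4]
  drop 3 from [-4, 3, -1] -> [-4, -1]
  drop 3 from [4, 1, 3] -> [4, 1]
  drop 3 from [3, -4] -> [-4]
  satisfied 2 clause(s); 4 remain; assigned so far: [2, 3]
unit clause [4] forces x4=T; simplify:
  drop -4 from [-4, -1] -> [-1]
  drop -4 from [-4] -> [] (empty!)
  satisfied 2 clause(s); 2 remain; assigned so far: [2, 3, 4]
CONFLICT (empty clause)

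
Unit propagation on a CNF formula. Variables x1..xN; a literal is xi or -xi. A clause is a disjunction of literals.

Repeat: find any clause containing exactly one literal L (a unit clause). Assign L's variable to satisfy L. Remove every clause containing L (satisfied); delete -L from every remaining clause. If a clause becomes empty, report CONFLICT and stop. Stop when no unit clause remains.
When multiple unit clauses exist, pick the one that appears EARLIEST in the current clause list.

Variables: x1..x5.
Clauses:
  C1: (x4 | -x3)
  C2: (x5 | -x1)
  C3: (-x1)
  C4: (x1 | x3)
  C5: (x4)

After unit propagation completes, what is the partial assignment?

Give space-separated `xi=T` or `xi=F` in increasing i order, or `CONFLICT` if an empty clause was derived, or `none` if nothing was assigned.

unit clause [-1] forces x1=F; simplify:
  drop 1 from [1, 3] -> [3]
  satisfied 2 clause(s); 3 remain; assigned so far: [1]
unit clause [3] forces x3=T; simplify:
  drop -3 from [4, -3] -> [4]
  satisfied 1 clause(s); 2 remain; assigned so far: [1, 3]
unit clause [4] forces x4=T; simplify:
  satisfied 2 clause(s); 0 remain; assigned so far: [1, 3, 4]

Answer: x1=F x3=T x4=T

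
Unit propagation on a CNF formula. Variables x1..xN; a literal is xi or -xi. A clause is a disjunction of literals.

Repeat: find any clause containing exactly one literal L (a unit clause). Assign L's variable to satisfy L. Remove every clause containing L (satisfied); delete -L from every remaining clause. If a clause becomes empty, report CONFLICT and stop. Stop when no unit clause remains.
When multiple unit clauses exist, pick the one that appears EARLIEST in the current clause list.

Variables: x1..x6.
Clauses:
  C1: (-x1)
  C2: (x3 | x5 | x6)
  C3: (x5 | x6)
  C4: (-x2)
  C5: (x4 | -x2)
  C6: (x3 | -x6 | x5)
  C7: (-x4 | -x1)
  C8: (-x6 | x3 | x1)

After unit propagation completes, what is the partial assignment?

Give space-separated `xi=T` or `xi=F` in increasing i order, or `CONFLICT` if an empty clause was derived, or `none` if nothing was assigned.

Answer: x1=F x2=F

Derivation:
unit clause [-1] forces x1=F; simplify:
  drop 1 from [-6, 3, 1] -> [-6, 3]
  satisfied 2 clause(s); 6 remain; assigned so far: [1]
unit clause [-2] forces x2=F; simplify:
  satisfied 2 clause(s); 4 remain; assigned so far: [1, 2]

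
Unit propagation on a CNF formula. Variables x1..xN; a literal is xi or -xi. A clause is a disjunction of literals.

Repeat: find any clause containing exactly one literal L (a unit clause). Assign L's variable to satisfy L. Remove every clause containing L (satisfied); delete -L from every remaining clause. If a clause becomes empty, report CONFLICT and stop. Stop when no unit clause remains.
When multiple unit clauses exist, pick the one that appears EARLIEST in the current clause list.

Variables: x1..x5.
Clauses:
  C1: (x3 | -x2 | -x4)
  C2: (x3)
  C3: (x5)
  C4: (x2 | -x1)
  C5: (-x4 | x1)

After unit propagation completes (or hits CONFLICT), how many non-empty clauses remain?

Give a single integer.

unit clause [3] forces x3=T; simplify:
  satisfied 2 clause(s); 3 remain; assigned so far: [3]
unit clause [5] forces x5=T; simplify:
  satisfied 1 clause(s); 2 remain; assigned so far: [3, 5]

Answer: 2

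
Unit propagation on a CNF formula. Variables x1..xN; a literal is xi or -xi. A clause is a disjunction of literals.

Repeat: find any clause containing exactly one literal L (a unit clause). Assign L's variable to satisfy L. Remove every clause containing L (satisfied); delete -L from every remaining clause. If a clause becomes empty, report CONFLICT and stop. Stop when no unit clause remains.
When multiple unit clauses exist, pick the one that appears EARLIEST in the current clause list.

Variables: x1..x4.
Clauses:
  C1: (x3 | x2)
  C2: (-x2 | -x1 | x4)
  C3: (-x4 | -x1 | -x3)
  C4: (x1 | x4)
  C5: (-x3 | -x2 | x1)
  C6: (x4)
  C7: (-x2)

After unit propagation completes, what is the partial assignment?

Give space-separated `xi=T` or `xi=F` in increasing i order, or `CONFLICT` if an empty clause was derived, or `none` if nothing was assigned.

Answer: x1=F x2=F x3=T x4=T

Derivation:
unit clause [4] forces x4=T; simplify:
  drop -4 from [-4, -1, -3] -> [-1, -3]
  satisfied 3 clause(s); 4 remain; assigned so far: [4]
unit clause [-2] forces x2=F; simplify:
  drop 2 from [3, 2] -> [3]
  satisfied 2 clause(s); 2 remain; assigned so far: [2, 4]
unit clause [3] forces x3=T; simplify:
  drop -3 from [-1, -3] -> [-1]
  satisfied 1 clause(s); 1 remain; assigned so far: [2, 3, 4]
unit clause [-1] forces x1=F; simplify:
  satisfied 1 clause(s); 0 remain; assigned so far: [1, 2, 3, 4]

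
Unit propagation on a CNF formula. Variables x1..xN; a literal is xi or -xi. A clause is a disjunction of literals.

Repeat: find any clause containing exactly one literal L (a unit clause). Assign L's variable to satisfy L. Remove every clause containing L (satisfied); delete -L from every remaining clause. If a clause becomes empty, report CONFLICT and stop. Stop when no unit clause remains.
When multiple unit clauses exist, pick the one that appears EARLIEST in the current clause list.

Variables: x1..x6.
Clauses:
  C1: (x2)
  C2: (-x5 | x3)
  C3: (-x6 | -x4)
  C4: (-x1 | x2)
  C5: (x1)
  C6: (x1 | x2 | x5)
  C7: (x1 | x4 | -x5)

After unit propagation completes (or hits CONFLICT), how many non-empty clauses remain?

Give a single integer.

unit clause [2] forces x2=T; simplify:
  satisfied 3 clause(s); 4 remain; assigned so far: [2]
unit clause [1] forces x1=T; simplify:
  satisfied 2 clause(s); 2 remain; assigned so far: [1, 2]

Answer: 2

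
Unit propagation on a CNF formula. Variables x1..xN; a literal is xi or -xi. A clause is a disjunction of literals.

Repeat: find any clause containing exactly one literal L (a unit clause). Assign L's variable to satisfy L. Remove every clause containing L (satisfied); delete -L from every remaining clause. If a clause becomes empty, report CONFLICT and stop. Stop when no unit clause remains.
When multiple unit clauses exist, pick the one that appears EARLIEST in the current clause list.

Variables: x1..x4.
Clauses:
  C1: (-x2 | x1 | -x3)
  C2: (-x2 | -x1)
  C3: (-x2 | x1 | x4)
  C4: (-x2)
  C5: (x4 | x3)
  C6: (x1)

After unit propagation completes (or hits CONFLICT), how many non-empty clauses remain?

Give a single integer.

unit clause [-2] forces x2=F; simplify:
  satisfied 4 clause(s); 2 remain; assigned so far: [2]
unit clause [1] forces x1=T; simplify:
  satisfied 1 clause(s); 1 remain; assigned so far: [1, 2]

Answer: 1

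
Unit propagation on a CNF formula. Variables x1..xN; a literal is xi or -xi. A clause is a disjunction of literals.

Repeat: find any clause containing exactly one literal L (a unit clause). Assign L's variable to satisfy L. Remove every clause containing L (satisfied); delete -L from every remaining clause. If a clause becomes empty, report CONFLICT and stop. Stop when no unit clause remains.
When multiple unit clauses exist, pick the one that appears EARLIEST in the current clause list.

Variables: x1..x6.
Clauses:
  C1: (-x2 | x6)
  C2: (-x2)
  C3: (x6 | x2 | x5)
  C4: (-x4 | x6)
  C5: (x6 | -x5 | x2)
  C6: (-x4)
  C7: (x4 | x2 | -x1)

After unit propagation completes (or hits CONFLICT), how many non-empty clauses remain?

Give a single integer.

Answer: 2

Derivation:
unit clause [-2] forces x2=F; simplify:
  drop 2 from [6, 2, 5] -> [6, 5]
  drop 2 from [6, -5, 2] -> [6, -5]
  drop 2 from [4, 2, -1] -> [4, -1]
  satisfied 2 clause(s); 5 remain; assigned so far: [2]
unit clause [-4] forces x4=F; simplify:
  drop 4 from [4, -1] -> [-1]
  satisfied 2 clause(s); 3 remain; assigned so far: [2, 4]
unit clause [-1] forces x1=F; simplify:
  satisfied 1 clause(s); 2 remain; assigned so far: [1, 2, 4]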